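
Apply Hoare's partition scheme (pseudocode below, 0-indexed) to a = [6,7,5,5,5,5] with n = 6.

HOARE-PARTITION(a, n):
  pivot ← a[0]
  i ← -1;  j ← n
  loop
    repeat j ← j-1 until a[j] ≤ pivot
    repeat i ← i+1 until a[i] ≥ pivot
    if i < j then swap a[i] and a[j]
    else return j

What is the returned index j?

3

pivot=6
j stops at 5 (5), i stops at 0 (6); swap ⇒ [5,7,5,5,5,6]
j stops at 4 (5), i stops at 1 (7); swap ⇒ [5,5,5,5,7,6]
j stops at 3, i stops at 4; i≥j ⇒ return 3. a=[5,5,5,5,7,6]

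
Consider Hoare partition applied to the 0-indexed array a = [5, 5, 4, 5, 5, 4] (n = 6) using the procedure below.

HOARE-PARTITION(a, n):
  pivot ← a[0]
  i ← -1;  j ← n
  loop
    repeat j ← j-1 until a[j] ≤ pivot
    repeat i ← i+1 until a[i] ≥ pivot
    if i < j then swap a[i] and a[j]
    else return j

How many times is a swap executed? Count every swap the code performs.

pivot = a[0] = 5; i = -1, j = 6
j→5 (a[5]=4≤5), i→0 (a[0]=5≥5); i<j, swap → [4, 5, 4, 5, 5, 5]
j→4 (a[4]=5≤5), i→1 (a[1]=5≥5); i<j, swap → [4, 5, 4, 5, 5, 5]
j→3, i→3; i≥j, return j=3. a = [4, 5, 4, 5, 5, 5]

2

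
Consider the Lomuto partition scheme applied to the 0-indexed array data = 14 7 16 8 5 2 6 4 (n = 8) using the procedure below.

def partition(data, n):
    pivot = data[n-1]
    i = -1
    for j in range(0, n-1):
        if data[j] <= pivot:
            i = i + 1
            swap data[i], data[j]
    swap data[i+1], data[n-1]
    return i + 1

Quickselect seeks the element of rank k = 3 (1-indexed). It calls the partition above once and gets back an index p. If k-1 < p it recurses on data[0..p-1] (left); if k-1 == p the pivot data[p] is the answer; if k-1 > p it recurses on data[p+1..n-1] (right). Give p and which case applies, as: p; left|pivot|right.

pivot=4, i=-1
j=0: 14>4, skip
j=1: 7>4, skip
j=2: 16>4, skip
j=3: 8>4, skip
j=4: 5>4, skip
j=5: 2≤4, i=0, swap(0,5) ⇒ 2 7 16 8 5 14 6 4
j=6: 6>4, skip
swap(1,7) ⇒ 2 4 16 8 5 14 6 7; return 1
p = 1; k-1 = 2 > 1 ⇒ right

1; right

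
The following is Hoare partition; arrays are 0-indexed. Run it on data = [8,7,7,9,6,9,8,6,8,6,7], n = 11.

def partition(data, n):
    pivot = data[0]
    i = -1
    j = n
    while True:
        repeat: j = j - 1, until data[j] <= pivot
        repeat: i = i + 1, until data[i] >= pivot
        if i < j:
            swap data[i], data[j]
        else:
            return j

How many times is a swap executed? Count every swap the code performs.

pivot = data[0] = 8; i = -1, j = 11
j→10 (data[10]=7≤8), i→0 (data[0]=8≥8); i<j, swap → [7,7,7,9,6,9,8,6,8,6,8]
j→9 (data[9]=6≤8), i→3 (data[3]=9≥8); i<j, swap → [7,7,7,6,6,9,8,6,8,9,8]
j→8 (data[8]=8≤8), i→5 (data[5]=9≥8); i<j, swap → [7,7,7,6,6,8,8,6,9,9,8]
j→7 (data[7]=6≤8), i→6 (data[6]=8≥8); i<j, swap → [7,7,7,6,6,8,6,8,9,9,8]
j→6, i→7; i≥j, return j=6. data = [7,7,7,6,6,8,6,8,9,9,8]

4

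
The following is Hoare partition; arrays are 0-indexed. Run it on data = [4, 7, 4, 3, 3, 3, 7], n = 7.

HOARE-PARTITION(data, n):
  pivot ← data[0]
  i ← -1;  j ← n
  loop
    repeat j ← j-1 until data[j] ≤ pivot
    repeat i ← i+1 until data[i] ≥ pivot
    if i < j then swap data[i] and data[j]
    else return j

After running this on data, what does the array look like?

pivot=4
j stops at 5 (3), i stops at 0 (4); swap ⇒ [3, 7, 4, 3, 3, 4, 7]
j stops at 4 (3), i stops at 1 (7); swap ⇒ [3, 3, 4, 3, 7, 4, 7]
j stops at 3 (3), i stops at 2 (4); swap ⇒ [3, 3, 3, 4, 7, 4, 7]
j stops at 2, i stops at 3; i≥j ⇒ return 2. data=[3, 3, 3, 4, 7, 4, 7]

[3, 3, 3, 4, 7, 4, 7]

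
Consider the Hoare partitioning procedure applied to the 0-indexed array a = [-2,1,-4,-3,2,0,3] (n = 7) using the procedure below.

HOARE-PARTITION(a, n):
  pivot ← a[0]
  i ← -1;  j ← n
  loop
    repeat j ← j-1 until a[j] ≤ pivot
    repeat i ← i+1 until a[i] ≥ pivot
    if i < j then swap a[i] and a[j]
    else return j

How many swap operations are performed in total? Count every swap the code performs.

pivot = a[0] = -2; i = -1, j = 7
j→3 (a[3]=-3≤-2), i→0 (a[0]=-2≥-2); i<j, swap → [-3,1,-4,-2,2,0,3]
j→2 (a[2]=-4≤-2), i→1 (a[1]=1≥-2); i<j, swap → [-3,-4,1,-2,2,0,3]
j→1, i→2; i≥j, return j=1. a = [-3,-4,1,-2,2,0,3]

2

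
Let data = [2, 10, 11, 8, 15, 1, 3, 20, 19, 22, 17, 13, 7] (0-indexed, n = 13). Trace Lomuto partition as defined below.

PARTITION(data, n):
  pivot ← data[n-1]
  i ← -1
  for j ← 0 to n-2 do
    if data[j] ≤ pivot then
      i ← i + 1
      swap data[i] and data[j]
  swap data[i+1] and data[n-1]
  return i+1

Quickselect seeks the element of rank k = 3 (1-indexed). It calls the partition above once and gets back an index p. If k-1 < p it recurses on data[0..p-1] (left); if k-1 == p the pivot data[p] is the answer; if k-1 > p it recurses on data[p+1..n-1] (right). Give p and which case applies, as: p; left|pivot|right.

3; left

pivot=7, i=-1
j=0: 2≤7, i=0, swap(0,0) ⇒ [2, 10, 11, 8, 15, 1, 3, 20, 19, 22, 17, 13, 7]
j=1: 10>7, skip
j=2: 11>7, skip
j=3: 8>7, skip
j=4: 15>7, skip
j=5: 1≤7, i=1, swap(1,5) ⇒ [2, 1, 11, 8, 15, 10, 3, 20, 19, 22, 17, 13, 7]
j=6: 3≤7, i=2, swap(2,6) ⇒ [2, 1, 3, 8, 15, 10, 11, 20, 19, 22, 17, 13, 7]
j=7: 20>7, skip
j=8: 19>7, skip
j=9: 22>7, skip
j=10: 17>7, skip
j=11: 13>7, skip
swap(3,12) ⇒ [2, 1, 3, 7, 15, 10, 11, 20, 19, 22, 17, 13, 8]; return 3
p = 3; k-1 = 2 < 3 ⇒ left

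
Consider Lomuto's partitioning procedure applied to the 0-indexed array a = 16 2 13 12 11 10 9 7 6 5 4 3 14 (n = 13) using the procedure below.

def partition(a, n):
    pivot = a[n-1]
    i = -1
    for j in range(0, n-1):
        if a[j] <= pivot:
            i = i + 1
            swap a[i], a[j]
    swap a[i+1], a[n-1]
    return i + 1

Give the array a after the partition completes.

pivot = a[12] = 14; i = -1
j=0: a[0]=16 > 14 → no swap
j=1: a[1]=2 ≤ 14 → i=0, swap a[0],a[1] → 2 16 13 12 11 10 9 7 6 5 4 3 14
j=2: a[2]=13 ≤ 14 → i=1, swap a[1],a[2] → 2 13 16 12 11 10 9 7 6 5 4 3 14
j=3: a[3]=12 ≤ 14 → i=2, swap a[2],a[3] → 2 13 12 16 11 10 9 7 6 5 4 3 14
j=4: a[4]=11 ≤ 14 → i=3, swap a[3],a[4] → 2 13 12 11 16 10 9 7 6 5 4 3 14
j=5: a[5]=10 ≤ 14 → i=4, swap a[4],a[5] → 2 13 12 11 10 16 9 7 6 5 4 3 14
j=6: a[6]=9 ≤ 14 → i=5, swap a[5],a[6] → 2 13 12 11 10 9 16 7 6 5 4 3 14
j=7: a[7]=7 ≤ 14 → i=6, swap a[6],a[7] → 2 13 12 11 10 9 7 16 6 5 4 3 14
j=8: a[8]=6 ≤ 14 → i=7, swap a[7],a[8] → 2 13 12 11 10 9 7 6 16 5 4 3 14
j=9: a[9]=5 ≤ 14 → i=8, swap a[8],a[9] → 2 13 12 11 10 9 7 6 5 16 4 3 14
j=10: a[10]=4 ≤ 14 → i=9, swap a[9],a[10] → 2 13 12 11 10 9 7 6 5 4 16 3 14
j=11: a[11]=3 ≤ 14 → i=10, swap a[10],a[11] → 2 13 12 11 10 9 7 6 5 4 3 16 14
final swap a[11],a[12] → 2 13 12 11 10 9 7 6 5 4 3 14 16; return 11

2 13 12 11 10 9 7 6 5 4 3 14 16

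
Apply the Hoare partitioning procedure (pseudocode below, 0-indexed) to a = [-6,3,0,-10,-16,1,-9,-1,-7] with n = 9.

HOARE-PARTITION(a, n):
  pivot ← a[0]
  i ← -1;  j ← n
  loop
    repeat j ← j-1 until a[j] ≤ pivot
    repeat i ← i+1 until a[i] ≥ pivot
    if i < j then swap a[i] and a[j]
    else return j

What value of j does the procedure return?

pivot = a[0] = -6; i = -1, j = 9
j→8 (a[8]=-7≤-6), i→0 (a[0]=-6≥-6); i<j, swap → [-7,3,0,-10,-16,1,-9,-1,-6]
j→6 (a[6]=-9≤-6), i→1 (a[1]=3≥-6); i<j, swap → [-7,-9,0,-10,-16,1,3,-1,-6]
j→4 (a[4]=-16≤-6), i→2 (a[2]=0≥-6); i<j, swap → [-7,-9,-16,-10,0,1,3,-1,-6]
j→3, i→4; i≥j, return j=3. a = [-7,-9,-16,-10,0,1,3,-1,-6]

3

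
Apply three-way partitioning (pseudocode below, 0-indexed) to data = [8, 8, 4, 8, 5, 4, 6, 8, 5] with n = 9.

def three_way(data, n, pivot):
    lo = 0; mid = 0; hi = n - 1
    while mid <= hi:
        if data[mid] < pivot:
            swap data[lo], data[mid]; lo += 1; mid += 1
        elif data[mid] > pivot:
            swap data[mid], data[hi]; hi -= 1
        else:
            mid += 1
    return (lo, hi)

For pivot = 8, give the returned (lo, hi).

(5, 8)

lo=0 mid=0 hi=8
8=8: mid=1
8=8: mid=2
4<8: swap(0,2), lo=1 mid=3 ⇒ [4, 8, 8, 8, 5, 4, 6, 8, 5]
8=8: mid=4
5<8: swap(1,4), lo=2 mid=5 ⇒ [4, 5, 8, 8, 8, 4, 6, 8, 5]
4<8: swap(2,5), lo=3 mid=6 ⇒ [4, 5, 4, 8, 8, 8, 6, 8, 5]
6<8: swap(3,6), lo=4 mid=7 ⇒ [4, 5, 4, 6, 8, 8, 8, 8, 5]
8=8: mid=8
5<8: swap(4,8), lo=5 mid=9 ⇒ [4, 5, 4, 6, 5, 8, 8, 8, 8]
done. lo=5 hi=8; data=[4, 5, 4, 6, 5, 8, 8, 8, 8]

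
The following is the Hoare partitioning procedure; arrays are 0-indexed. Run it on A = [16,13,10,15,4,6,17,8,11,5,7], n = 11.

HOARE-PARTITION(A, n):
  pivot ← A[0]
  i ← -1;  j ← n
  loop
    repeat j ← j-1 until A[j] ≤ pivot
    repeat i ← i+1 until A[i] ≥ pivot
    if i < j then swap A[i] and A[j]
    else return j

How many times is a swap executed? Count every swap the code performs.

pivot = A[0] = 16; i = -1, j = 11
j→10 (A[10]=7≤16), i→0 (A[0]=16≥16); i<j, swap → [7,13,10,15,4,6,17,8,11,5,16]
j→9 (A[9]=5≤16), i→6 (A[6]=17≥16); i<j, swap → [7,13,10,15,4,6,5,8,11,17,16]
j→8, i→9; i≥j, return j=8. A = [7,13,10,15,4,6,5,8,11,17,16]

2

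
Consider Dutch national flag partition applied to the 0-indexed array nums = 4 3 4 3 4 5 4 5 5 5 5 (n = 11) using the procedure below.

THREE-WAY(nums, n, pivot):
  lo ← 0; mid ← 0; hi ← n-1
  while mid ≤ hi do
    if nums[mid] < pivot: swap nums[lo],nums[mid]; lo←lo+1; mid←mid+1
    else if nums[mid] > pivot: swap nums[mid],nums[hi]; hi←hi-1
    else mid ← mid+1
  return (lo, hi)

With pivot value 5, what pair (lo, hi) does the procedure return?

(6, 10)

lo=0 mid=0 hi=10
4<5: swap(0,0), lo=1 mid=1 ⇒ 4 3 4 3 4 5 4 5 5 5 5
3<5: swap(1,1), lo=2 mid=2 ⇒ 4 3 4 3 4 5 4 5 5 5 5
4<5: swap(2,2), lo=3 mid=3 ⇒ 4 3 4 3 4 5 4 5 5 5 5
3<5: swap(3,3), lo=4 mid=4 ⇒ 4 3 4 3 4 5 4 5 5 5 5
4<5: swap(4,4), lo=5 mid=5 ⇒ 4 3 4 3 4 5 4 5 5 5 5
5=5: mid=6
4<5: swap(5,6), lo=6 mid=7 ⇒ 4 3 4 3 4 4 5 5 5 5 5
5=5: mid=8
5=5: mid=9
5=5: mid=10
5=5: mid=11
done. lo=6 hi=10; nums=4 3 4 3 4 4 5 5 5 5 5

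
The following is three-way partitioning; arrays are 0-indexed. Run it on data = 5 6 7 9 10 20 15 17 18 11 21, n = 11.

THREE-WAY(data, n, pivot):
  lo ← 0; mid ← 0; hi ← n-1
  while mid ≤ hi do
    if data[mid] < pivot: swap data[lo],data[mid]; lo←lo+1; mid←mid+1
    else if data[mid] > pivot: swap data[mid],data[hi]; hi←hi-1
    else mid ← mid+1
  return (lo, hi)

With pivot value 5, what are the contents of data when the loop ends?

lo=0 mid=0 hi=10
5=5: mid=1
6>5: swap(1,10), hi=9 ⇒ 5 21 7 9 10 20 15 17 18 11 6
21>5: swap(1,9), hi=8 ⇒ 5 11 7 9 10 20 15 17 18 21 6
11>5: swap(1,8), hi=7 ⇒ 5 18 7 9 10 20 15 17 11 21 6
18>5: swap(1,7), hi=6 ⇒ 5 17 7 9 10 20 15 18 11 21 6
17>5: swap(1,6), hi=5 ⇒ 5 15 7 9 10 20 17 18 11 21 6
15>5: swap(1,5), hi=4 ⇒ 5 20 7 9 10 15 17 18 11 21 6
20>5: swap(1,4), hi=3 ⇒ 5 10 7 9 20 15 17 18 11 21 6
10>5: swap(1,3), hi=2 ⇒ 5 9 7 10 20 15 17 18 11 21 6
9>5: swap(1,2), hi=1 ⇒ 5 7 9 10 20 15 17 18 11 21 6
7>5: swap(1,1), hi=0 ⇒ 5 7 9 10 20 15 17 18 11 21 6
done. lo=0 hi=0; data=5 7 9 10 20 15 17 18 11 21 6

5 7 9 10 20 15 17 18 11 21 6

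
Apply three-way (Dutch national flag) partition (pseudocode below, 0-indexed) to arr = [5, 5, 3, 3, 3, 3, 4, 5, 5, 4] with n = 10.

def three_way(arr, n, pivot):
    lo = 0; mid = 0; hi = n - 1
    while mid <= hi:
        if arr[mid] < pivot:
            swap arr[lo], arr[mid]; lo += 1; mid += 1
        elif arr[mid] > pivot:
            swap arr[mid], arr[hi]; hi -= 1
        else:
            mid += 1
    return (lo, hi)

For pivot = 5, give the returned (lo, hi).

pivot = 5; lo=0, mid=0, hi=9
arr[mid]=5=5: mid=1
arr[mid]=5=5: mid=2
arr[mid]=3<5: swap arr[0],arr[2]; lo=1,mid=3 → [3, 5, 5, 3, 3, 3, 4, 5, 5, 4]
arr[mid]=3<5: swap arr[1],arr[3]; lo=2,mid=4 → [3, 3, 5, 5, 3, 3, 4, 5, 5, 4]
arr[mid]=3<5: swap arr[2],arr[4]; lo=3,mid=5 → [3, 3, 3, 5, 5, 3, 4, 5, 5, 4]
arr[mid]=3<5: swap arr[3],arr[5]; lo=4,mid=6 → [3, 3, 3, 3, 5, 5, 4, 5, 5, 4]
arr[mid]=4<5: swap arr[4],arr[6]; lo=5,mid=7 → [3, 3, 3, 3, 4, 5, 5, 5, 5, 4]
arr[mid]=5=5: mid=8
arr[mid]=5=5: mid=9
arr[mid]=4<5: swap arr[5],arr[9]; lo=6,mid=10 → [3, 3, 3, 3, 4, 4, 5, 5, 5, 5]
end: lo=6, hi=9; arr = [3, 3, 3, 3, 4, 4, 5, 5, 5, 5]

(6, 9)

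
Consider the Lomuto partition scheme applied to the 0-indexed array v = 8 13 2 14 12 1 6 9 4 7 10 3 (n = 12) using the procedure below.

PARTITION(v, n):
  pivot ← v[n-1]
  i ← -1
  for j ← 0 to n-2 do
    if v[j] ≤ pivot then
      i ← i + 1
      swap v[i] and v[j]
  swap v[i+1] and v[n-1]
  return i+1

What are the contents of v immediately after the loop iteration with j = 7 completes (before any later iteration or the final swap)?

2 1 8 14 12 13 6 9 4 7 10 3

pivot = v[11] = 3; i = -1
j=0: v[0]=8 > 3 → no swap
j=1: v[1]=13 > 3 → no swap
j=2: v[2]=2 ≤ 3 → i=0, swap v[0],v[2] → 2 13 8 14 12 1 6 9 4 7 10 3
j=3: v[3]=14 > 3 → no swap
j=4: v[4]=12 > 3 → no swap
j=5: v[5]=1 ≤ 3 → i=1, swap v[1],v[5] → 2 1 8 14 12 13 6 9 4 7 10 3
j=6: v[6]=6 > 3 → no swap
j=7: v[7]=9 > 3 → no swap
(after j=7) v = 2 1 8 14 12 13 6 9 4 7 10 3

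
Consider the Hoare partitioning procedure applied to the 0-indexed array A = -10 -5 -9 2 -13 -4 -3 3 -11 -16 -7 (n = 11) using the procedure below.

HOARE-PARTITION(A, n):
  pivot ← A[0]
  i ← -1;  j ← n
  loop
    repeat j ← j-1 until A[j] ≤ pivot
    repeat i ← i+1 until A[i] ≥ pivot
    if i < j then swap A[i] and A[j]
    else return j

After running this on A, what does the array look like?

pivot = A[0] = -10; i = -1, j = 11
j→9 (A[9]=-16≤-10), i→0 (A[0]=-10≥-10); i<j, swap → -16 -5 -9 2 -13 -4 -3 3 -11 -10 -7
j→8 (A[8]=-11≤-10), i→1 (A[1]=-5≥-10); i<j, swap → -16 -11 -9 2 -13 -4 -3 3 -5 -10 -7
j→4 (A[4]=-13≤-10), i→2 (A[2]=-9≥-10); i<j, swap → -16 -11 -13 2 -9 -4 -3 3 -5 -10 -7
j→2, i→3; i≥j, return j=2. A = -16 -11 -13 2 -9 -4 -3 3 -5 -10 -7

-16 -11 -13 2 -9 -4 -3 3 -5 -10 -7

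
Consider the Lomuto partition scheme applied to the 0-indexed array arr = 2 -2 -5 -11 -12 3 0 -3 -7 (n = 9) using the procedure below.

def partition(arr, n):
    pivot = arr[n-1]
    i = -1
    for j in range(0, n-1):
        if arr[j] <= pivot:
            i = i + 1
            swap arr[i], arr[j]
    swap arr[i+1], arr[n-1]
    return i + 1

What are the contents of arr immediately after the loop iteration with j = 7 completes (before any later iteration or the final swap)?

-11 -12 -5 2 -2 3 0 -3 -7

pivot = arr[8] = -7; i = -1
j=0: arr[0]=2 > -7 → no swap
j=1: arr[1]=-2 > -7 → no swap
j=2: arr[2]=-5 > -7 → no swap
j=3: arr[3]=-11 ≤ -7 → i=0, swap arr[0],arr[3] → -11 -2 -5 2 -12 3 0 -3 -7
j=4: arr[4]=-12 ≤ -7 → i=1, swap arr[1],arr[4] → -11 -12 -5 2 -2 3 0 -3 -7
j=5: arr[5]=3 > -7 → no swap
j=6: arr[6]=0 > -7 → no swap
j=7: arr[7]=-3 > -7 → no swap
(after j=7) arr = -11 -12 -5 2 -2 3 0 -3 -7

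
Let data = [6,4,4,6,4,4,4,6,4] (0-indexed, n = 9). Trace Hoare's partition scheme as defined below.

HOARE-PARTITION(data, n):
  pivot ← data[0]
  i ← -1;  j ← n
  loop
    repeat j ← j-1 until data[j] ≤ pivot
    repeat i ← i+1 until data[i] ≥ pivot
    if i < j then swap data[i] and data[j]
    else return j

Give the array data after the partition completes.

pivot = data[0] = 6; i = -1, j = 9
j→8 (data[8]=4≤6), i→0 (data[0]=6≥6); i<j, swap → [4,4,4,6,4,4,4,6,6]
j→7 (data[7]=6≤6), i→3 (data[3]=6≥6); i<j, swap → [4,4,4,6,4,4,4,6,6]
j→6, i→7; i≥j, return j=6. data = [4,4,4,6,4,4,4,6,6]

[4,4,4,6,4,4,4,6,6]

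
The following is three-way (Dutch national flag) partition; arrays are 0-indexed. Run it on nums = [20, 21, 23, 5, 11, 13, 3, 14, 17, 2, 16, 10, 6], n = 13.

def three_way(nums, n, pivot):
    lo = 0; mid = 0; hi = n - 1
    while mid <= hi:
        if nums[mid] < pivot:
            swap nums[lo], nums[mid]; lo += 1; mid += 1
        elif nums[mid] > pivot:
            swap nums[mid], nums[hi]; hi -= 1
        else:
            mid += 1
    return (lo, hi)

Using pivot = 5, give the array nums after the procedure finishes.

[2, 3, 5, 11, 13, 23, 14, 17, 21, 16, 10, 6, 20]

pivot = 5; lo=0, mid=0, hi=12
nums[mid]=20>5: swap nums[0],nums[12]; hi=11 → [6, 21, 23, 5, 11, 13, 3, 14, 17, 2, 16, 10, 20]
nums[mid]=6>5: swap nums[0],nums[11]; hi=10 → [10, 21, 23, 5, 11, 13, 3, 14, 17, 2, 16, 6, 20]
nums[mid]=10>5: swap nums[0],nums[10]; hi=9 → [16, 21, 23, 5, 11, 13, 3, 14, 17, 2, 10, 6, 20]
nums[mid]=16>5: swap nums[0],nums[9]; hi=8 → [2, 21, 23, 5, 11, 13, 3, 14, 17, 16, 10, 6, 20]
nums[mid]=2<5: swap nums[0],nums[0]; lo=1,mid=1 → [2, 21, 23, 5, 11, 13, 3, 14, 17, 16, 10, 6, 20]
nums[mid]=21>5: swap nums[1],nums[8]; hi=7 → [2, 17, 23, 5, 11, 13, 3, 14, 21, 16, 10, 6, 20]
nums[mid]=17>5: swap nums[1],nums[7]; hi=6 → [2, 14, 23, 5, 11, 13, 3, 17, 21, 16, 10, 6, 20]
nums[mid]=14>5: swap nums[1],nums[6]; hi=5 → [2, 3, 23, 5, 11, 13, 14, 17, 21, 16, 10, 6, 20]
nums[mid]=3<5: swap nums[1],nums[1]; lo=2,mid=2 → [2, 3, 23, 5, 11, 13, 14, 17, 21, 16, 10, 6, 20]
nums[mid]=23>5: swap nums[2],nums[5]; hi=4 → [2, 3, 13, 5, 11, 23, 14, 17, 21, 16, 10, 6, 20]
nums[mid]=13>5: swap nums[2],nums[4]; hi=3 → [2, 3, 11, 5, 13, 23, 14, 17, 21, 16, 10, 6, 20]
nums[mid]=11>5: swap nums[2],nums[3]; hi=2 → [2, 3, 5, 11, 13, 23, 14, 17, 21, 16, 10, 6, 20]
nums[mid]=5=5: mid=3
end: lo=2, hi=2; nums = [2, 3, 5, 11, 13, 23, 14, 17, 21, 16, 10, 6, 20]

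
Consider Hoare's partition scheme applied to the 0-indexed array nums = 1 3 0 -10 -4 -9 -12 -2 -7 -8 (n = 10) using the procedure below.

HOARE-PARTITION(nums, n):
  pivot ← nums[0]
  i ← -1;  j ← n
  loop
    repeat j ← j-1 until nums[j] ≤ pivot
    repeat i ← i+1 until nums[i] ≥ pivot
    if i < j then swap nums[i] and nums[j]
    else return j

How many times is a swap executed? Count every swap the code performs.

pivot = nums[0] = 1; i = -1, j = 10
j→9 (nums[9]=-8≤1), i→0 (nums[0]=1≥1); i<j, swap → -8 3 0 -10 -4 -9 -12 -2 -7 1
j→8 (nums[8]=-7≤1), i→1 (nums[1]=3≥1); i<j, swap → -8 -7 0 -10 -4 -9 -12 -2 3 1
j→7, i→8; i≥j, return j=7. nums = -8 -7 0 -10 -4 -9 -12 -2 3 1

2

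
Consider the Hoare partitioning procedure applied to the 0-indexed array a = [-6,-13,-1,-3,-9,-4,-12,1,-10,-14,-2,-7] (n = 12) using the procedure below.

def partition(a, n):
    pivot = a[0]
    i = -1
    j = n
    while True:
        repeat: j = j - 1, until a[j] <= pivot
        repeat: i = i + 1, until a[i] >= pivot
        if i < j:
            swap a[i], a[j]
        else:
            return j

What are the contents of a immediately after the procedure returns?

[-7,-13,-14,-10,-9,-12,-4,1,-3,-1,-2,-6]

pivot = a[0] = -6; i = -1, j = 12
j→11 (a[11]=-7≤-6), i→0 (a[0]=-6≥-6); i<j, swap → [-7,-13,-1,-3,-9,-4,-12,1,-10,-14,-2,-6]
j→9 (a[9]=-14≤-6), i→2 (a[2]=-1≥-6); i<j, swap → [-7,-13,-14,-3,-9,-4,-12,1,-10,-1,-2,-6]
j→8 (a[8]=-10≤-6), i→3 (a[3]=-3≥-6); i<j, swap → [-7,-13,-14,-10,-9,-4,-12,1,-3,-1,-2,-6]
j→6 (a[6]=-12≤-6), i→5 (a[5]=-4≥-6); i<j, swap → [-7,-13,-14,-10,-9,-12,-4,1,-3,-1,-2,-6]
j→5, i→6; i≥j, return j=5. a = [-7,-13,-14,-10,-9,-12,-4,1,-3,-1,-2,-6]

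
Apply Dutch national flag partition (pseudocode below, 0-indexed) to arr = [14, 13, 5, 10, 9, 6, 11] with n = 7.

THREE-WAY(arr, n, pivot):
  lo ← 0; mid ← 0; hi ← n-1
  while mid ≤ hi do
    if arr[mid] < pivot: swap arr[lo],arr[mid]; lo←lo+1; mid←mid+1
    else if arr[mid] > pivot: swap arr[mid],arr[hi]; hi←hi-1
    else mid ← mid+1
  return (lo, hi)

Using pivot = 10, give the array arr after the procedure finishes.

[6, 9, 5, 10, 13, 11, 14]

pivot = 10; lo=0, mid=0, hi=6
arr[mid]=14>10: swap arr[0],arr[6]; hi=5 → [11, 13, 5, 10, 9, 6, 14]
arr[mid]=11>10: swap arr[0],arr[5]; hi=4 → [6, 13, 5, 10, 9, 11, 14]
arr[mid]=6<10: swap arr[0],arr[0]; lo=1,mid=1 → [6, 13, 5, 10, 9, 11, 14]
arr[mid]=13>10: swap arr[1],arr[4]; hi=3 → [6, 9, 5, 10, 13, 11, 14]
arr[mid]=9<10: swap arr[1],arr[1]; lo=2,mid=2 → [6, 9, 5, 10, 13, 11, 14]
arr[mid]=5<10: swap arr[2],arr[2]; lo=3,mid=3 → [6, 9, 5, 10, 13, 11, 14]
arr[mid]=10=10: mid=4
end: lo=3, hi=3; arr = [6, 9, 5, 10, 13, 11, 14]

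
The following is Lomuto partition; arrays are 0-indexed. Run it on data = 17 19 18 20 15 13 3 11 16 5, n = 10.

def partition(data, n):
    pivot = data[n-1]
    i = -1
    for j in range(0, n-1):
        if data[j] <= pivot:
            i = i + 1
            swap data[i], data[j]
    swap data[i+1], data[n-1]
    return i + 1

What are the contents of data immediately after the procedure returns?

pivot=5, i=-1
j=0: 17>5, skip
j=1: 19>5, skip
j=2: 18>5, skip
j=3: 20>5, skip
j=4: 15>5, skip
j=5: 13>5, skip
j=6: 3≤5, i=0, swap(0,6) ⇒ 3 19 18 20 15 13 17 11 16 5
j=7: 11>5, skip
j=8: 16>5, skip
swap(1,9) ⇒ 3 5 18 20 15 13 17 11 16 19; return 1

3 5 18 20 15 13 17 11 16 19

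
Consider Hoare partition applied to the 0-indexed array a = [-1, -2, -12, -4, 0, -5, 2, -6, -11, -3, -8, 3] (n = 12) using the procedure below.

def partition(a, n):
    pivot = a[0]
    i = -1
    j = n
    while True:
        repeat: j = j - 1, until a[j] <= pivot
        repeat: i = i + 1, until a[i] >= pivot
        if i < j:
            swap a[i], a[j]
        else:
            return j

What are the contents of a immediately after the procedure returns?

pivot=-1
j stops at 10 (-8), i stops at 0 (-1); swap ⇒ [-8, -2, -12, -4, 0, -5, 2, -6, -11, -3, -1, 3]
j stops at 9 (-3), i stops at 4 (0); swap ⇒ [-8, -2, -12, -4, -3, -5, 2, -6, -11, 0, -1, 3]
j stops at 8 (-11), i stops at 6 (2); swap ⇒ [-8, -2, -12, -4, -3, -5, -11, -6, 2, 0, -1, 3]
j stops at 7, i stops at 8; i≥j ⇒ return 7. a=[-8, -2, -12, -4, -3, -5, -11, -6, 2, 0, -1, 3]

[-8, -2, -12, -4, -3, -5, -11, -6, 2, 0, -1, 3]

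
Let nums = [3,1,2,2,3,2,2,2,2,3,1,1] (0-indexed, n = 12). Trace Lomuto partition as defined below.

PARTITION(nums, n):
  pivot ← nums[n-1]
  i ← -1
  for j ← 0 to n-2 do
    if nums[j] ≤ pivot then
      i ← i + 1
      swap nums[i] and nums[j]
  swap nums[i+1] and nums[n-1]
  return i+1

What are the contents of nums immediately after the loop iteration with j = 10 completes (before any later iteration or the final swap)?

pivot = nums[11] = 1; i = -1
j=0: nums[0]=3 > 1 → no swap
j=1: nums[1]=1 ≤ 1 → i=0, swap nums[0],nums[1] → [1,3,2,2,3,2,2,2,2,3,1,1]
j=2: nums[2]=2 > 1 → no swap
j=3: nums[3]=2 > 1 → no swap
j=4: nums[4]=3 > 1 → no swap
j=5: nums[5]=2 > 1 → no swap
j=6: nums[6]=2 > 1 → no swap
j=7: nums[7]=2 > 1 → no swap
j=8: nums[8]=2 > 1 → no swap
j=9: nums[9]=3 > 1 → no swap
j=10: nums[10]=1 ≤ 1 → i=1, swap nums[1],nums[10] → [1,1,2,2,3,2,2,2,2,3,3,1]
(after j=10) nums = [1,1,2,2,3,2,2,2,2,3,3,1]

[1,1,2,2,3,2,2,2,2,3,3,1]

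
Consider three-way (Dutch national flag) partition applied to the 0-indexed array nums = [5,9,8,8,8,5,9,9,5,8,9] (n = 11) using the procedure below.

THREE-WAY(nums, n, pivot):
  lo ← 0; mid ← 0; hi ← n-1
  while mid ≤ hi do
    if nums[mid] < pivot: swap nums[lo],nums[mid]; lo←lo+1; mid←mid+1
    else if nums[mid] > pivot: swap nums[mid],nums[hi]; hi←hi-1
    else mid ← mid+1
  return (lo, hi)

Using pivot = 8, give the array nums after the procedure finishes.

[5,5,5,8,8,8,8,9,9,9,9]

lo=0 mid=0 hi=10
5<8: swap(0,0), lo=1 mid=1 ⇒ [5,9,8,8,8,5,9,9,5,8,9]
9>8: swap(1,10), hi=9 ⇒ [5,9,8,8,8,5,9,9,5,8,9]
9>8: swap(1,9), hi=8 ⇒ [5,8,8,8,8,5,9,9,5,9,9]
8=8: mid=2
8=8: mid=3
8=8: mid=4
8=8: mid=5
5<8: swap(1,5), lo=2 mid=6 ⇒ [5,5,8,8,8,8,9,9,5,9,9]
9>8: swap(6,8), hi=7 ⇒ [5,5,8,8,8,8,5,9,9,9,9]
5<8: swap(2,6), lo=3 mid=7 ⇒ [5,5,5,8,8,8,8,9,9,9,9]
9>8: swap(7,7), hi=6 ⇒ [5,5,5,8,8,8,8,9,9,9,9]
done. lo=3 hi=6; nums=[5,5,5,8,8,8,8,9,9,9,9]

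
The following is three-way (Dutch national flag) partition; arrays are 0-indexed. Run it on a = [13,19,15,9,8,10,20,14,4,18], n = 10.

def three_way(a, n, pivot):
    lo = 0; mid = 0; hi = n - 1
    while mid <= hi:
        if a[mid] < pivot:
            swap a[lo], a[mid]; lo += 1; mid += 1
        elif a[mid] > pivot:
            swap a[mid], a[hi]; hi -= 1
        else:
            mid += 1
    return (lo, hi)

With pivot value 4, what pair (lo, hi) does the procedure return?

(0, 0)

pivot = 4; lo=0, mid=0, hi=9
a[mid]=13>4: swap a[0],a[9]; hi=8 → [18,19,15,9,8,10,20,14,4,13]
a[mid]=18>4: swap a[0],a[8]; hi=7 → [4,19,15,9,8,10,20,14,18,13]
a[mid]=4=4: mid=1
a[mid]=19>4: swap a[1],a[7]; hi=6 → [4,14,15,9,8,10,20,19,18,13]
a[mid]=14>4: swap a[1],a[6]; hi=5 → [4,20,15,9,8,10,14,19,18,13]
a[mid]=20>4: swap a[1],a[5]; hi=4 → [4,10,15,9,8,20,14,19,18,13]
a[mid]=10>4: swap a[1],a[4]; hi=3 → [4,8,15,9,10,20,14,19,18,13]
a[mid]=8>4: swap a[1],a[3]; hi=2 → [4,9,15,8,10,20,14,19,18,13]
a[mid]=9>4: swap a[1],a[2]; hi=1 → [4,15,9,8,10,20,14,19,18,13]
a[mid]=15>4: swap a[1],a[1]; hi=0 → [4,15,9,8,10,20,14,19,18,13]
end: lo=0, hi=0; a = [4,15,9,8,10,20,14,19,18,13]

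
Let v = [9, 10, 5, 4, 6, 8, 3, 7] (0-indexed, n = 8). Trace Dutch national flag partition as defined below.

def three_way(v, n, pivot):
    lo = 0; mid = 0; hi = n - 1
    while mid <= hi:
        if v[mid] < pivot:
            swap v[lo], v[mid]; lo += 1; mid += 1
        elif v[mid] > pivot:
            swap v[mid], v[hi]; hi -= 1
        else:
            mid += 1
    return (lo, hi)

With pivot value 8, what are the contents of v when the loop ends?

pivot = 8; lo=0, mid=0, hi=7
v[mid]=9>8: swap v[0],v[7]; hi=6 → [7, 10, 5, 4, 6, 8, 3, 9]
v[mid]=7<8: swap v[0],v[0]; lo=1,mid=1 → [7, 10, 5, 4, 6, 8, 3, 9]
v[mid]=10>8: swap v[1],v[6]; hi=5 → [7, 3, 5, 4, 6, 8, 10, 9]
v[mid]=3<8: swap v[1],v[1]; lo=2,mid=2 → [7, 3, 5, 4, 6, 8, 10, 9]
v[mid]=5<8: swap v[2],v[2]; lo=3,mid=3 → [7, 3, 5, 4, 6, 8, 10, 9]
v[mid]=4<8: swap v[3],v[3]; lo=4,mid=4 → [7, 3, 5, 4, 6, 8, 10, 9]
v[mid]=6<8: swap v[4],v[4]; lo=5,mid=5 → [7, 3, 5, 4, 6, 8, 10, 9]
v[mid]=8=8: mid=6
end: lo=5, hi=5; v = [7, 3, 5, 4, 6, 8, 10, 9]

[7, 3, 5, 4, 6, 8, 10, 9]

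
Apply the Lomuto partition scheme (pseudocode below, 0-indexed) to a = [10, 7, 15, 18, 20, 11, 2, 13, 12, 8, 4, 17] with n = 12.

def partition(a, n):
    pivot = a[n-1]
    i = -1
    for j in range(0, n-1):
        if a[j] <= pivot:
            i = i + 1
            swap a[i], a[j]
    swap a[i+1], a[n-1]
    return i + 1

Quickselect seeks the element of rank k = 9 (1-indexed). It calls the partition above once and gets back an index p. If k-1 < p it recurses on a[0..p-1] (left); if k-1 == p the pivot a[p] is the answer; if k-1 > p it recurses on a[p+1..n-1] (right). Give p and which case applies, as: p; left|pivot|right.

pivot=17, i=-1
j=0: 10≤17, i=0, swap(0,0) ⇒ [10, 7, 15, 18, 20, 11, 2, 13, 12, 8, 4, 17]
j=1: 7≤17, i=1, swap(1,1) ⇒ [10, 7, 15, 18, 20, 11, 2, 13, 12, 8, 4, 17]
j=2: 15≤17, i=2, swap(2,2) ⇒ [10, 7, 15, 18, 20, 11, 2, 13, 12, 8, 4, 17]
j=3: 18>17, skip
j=4: 20>17, skip
j=5: 11≤17, i=3, swap(3,5) ⇒ [10, 7, 15, 11, 20, 18, 2, 13, 12, 8, 4, 17]
j=6: 2≤17, i=4, swap(4,6) ⇒ [10, 7, 15, 11, 2, 18, 20, 13, 12, 8, 4, 17]
j=7: 13≤17, i=5, swap(5,7) ⇒ [10, 7, 15, 11, 2, 13, 20, 18, 12, 8, 4, 17]
j=8: 12≤17, i=6, swap(6,8) ⇒ [10, 7, 15, 11, 2, 13, 12, 18, 20, 8, 4, 17]
j=9: 8≤17, i=7, swap(7,9) ⇒ [10, 7, 15, 11, 2, 13, 12, 8, 20, 18, 4, 17]
j=10: 4≤17, i=8, swap(8,10) ⇒ [10, 7, 15, 11, 2, 13, 12, 8, 4, 18, 20, 17]
swap(9,11) ⇒ [10, 7, 15, 11, 2, 13, 12, 8, 4, 17, 20, 18]; return 9
p = 9; k-1 = 8 < 9 ⇒ left

9; left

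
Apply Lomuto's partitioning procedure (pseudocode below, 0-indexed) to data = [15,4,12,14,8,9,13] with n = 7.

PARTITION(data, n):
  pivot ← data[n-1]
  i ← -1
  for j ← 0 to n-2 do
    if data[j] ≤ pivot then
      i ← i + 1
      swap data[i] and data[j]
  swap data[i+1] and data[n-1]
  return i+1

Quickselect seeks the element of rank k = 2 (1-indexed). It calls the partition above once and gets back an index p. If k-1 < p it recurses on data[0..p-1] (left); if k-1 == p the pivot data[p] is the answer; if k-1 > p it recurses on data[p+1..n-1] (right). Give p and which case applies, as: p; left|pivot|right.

pivot = data[6] = 13; i = -1
j=0: data[0]=15 > 13 → no swap
j=1: data[1]=4 ≤ 13 → i=0, swap data[0],data[1] → [4,15,12,14,8,9,13]
j=2: data[2]=12 ≤ 13 → i=1, swap data[1],data[2] → [4,12,15,14,8,9,13]
j=3: data[3]=14 > 13 → no swap
j=4: data[4]=8 ≤ 13 → i=2, swap data[2],data[4] → [4,12,8,14,15,9,13]
j=5: data[5]=9 ≤ 13 → i=3, swap data[3],data[5] → [4,12,8,9,15,14,13]
final swap data[4],data[6] → [4,12,8,9,13,14,15]; return 4
p = 4; k-1 = 1 < 4 ⇒ left

4; left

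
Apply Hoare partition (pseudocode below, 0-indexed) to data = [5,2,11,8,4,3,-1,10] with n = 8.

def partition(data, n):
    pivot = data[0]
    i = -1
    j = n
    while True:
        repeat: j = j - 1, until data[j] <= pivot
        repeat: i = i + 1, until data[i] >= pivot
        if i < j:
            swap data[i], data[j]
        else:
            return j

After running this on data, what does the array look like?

[-1,2,3,4,8,11,5,10]

pivot = data[0] = 5; i = -1, j = 8
j→6 (data[6]=-1≤5), i→0 (data[0]=5≥5); i<j, swap → [-1,2,11,8,4,3,5,10]
j→5 (data[5]=3≤5), i→2 (data[2]=11≥5); i<j, swap → [-1,2,3,8,4,11,5,10]
j→4 (data[4]=4≤5), i→3 (data[3]=8≥5); i<j, swap → [-1,2,3,4,8,11,5,10]
j→3, i→4; i≥j, return j=3. data = [-1,2,3,4,8,11,5,10]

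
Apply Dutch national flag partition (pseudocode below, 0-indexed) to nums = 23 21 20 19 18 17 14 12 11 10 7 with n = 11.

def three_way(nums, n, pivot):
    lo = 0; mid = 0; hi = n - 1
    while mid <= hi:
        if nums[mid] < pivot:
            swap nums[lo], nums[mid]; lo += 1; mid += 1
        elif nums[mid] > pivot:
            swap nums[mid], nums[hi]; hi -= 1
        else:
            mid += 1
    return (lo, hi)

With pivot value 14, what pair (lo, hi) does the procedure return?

pivot = 14; lo=0, mid=0, hi=10
nums[mid]=23>14: swap nums[0],nums[10]; hi=9 → 7 21 20 19 18 17 14 12 11 10 23
nums[mid]=7<14: swap nums[0],nums[0]; lo=1,mid=1 → 7 21 20 19 18 17 14 12 11 10 23
nums[mid]=21>14: swap nums[1],nums[9]; hi=8 → 7 10 20 19 18 17 14 12 11 21 23
nums[mid]=10<14: swap nums[1],nums[1]; lo=2,mid=2 → 7 10 20 19 18 17 14 12 11 21 23
nums[mid]=20>14: swap nums[2],nums[8]; hi=7 → 7 10 11 19 18 17 14 12 20 21 23
nums[mid]=11<14: swap nums[2],nums[2]; lo=3,mid=3 → 7 10 11 19 18 17 14 12 20 21 23
nums[mid]=19>14: swap nums[3],nums[7]; hi=6 → 7 10 11 12 18 17 14 19 20 21 23
nums[mid]=12<14: swap nums[3],nums[3]; lo=4,mid=4 → 7 10 11 12 18 17 14 19 20 21 23
nums[mid]=18>14: swap nums[4],nums[6]; hi=5 → 7 10 11 12 14 17 18 19 20 21 23
nums[mid]=14=14: mid=5
nums[mid]=17>14: swap nums[5],nums[5]; hi=4 → 7 10 11 12 14 17 18 19 20 21 23
end: lo=4, hi=4; nums = 7 10 11 12 14 17 18 19 20 21 23

(4, 4)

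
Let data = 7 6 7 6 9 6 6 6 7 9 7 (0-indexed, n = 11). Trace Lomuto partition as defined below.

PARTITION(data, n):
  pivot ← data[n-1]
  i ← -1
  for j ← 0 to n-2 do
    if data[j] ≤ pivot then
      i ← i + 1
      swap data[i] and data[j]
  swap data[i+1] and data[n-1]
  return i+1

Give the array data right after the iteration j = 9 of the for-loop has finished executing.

7 6 7 6 6 6 6 7 9 9 7

pivot = data[10] = 7; i = -1
j=0: data[0]=7 ≤ 7 → i=0, swap data[0],data[0] (no change) → 7 6 7 6 9 6 6 6 7 9 7
j=1: data[1]=6 ≤ 7 → i=1, swap data[1],data[1] (no change) → 7 6 7 6 9 6 6 6 7 9 7
j=2: data[2]=7 ≤ 7 → i=2, swap data[2],data[2] (no change) → 7 6 7 6 9 6 6 6 7 9 7
j=3: data[3]=6 ≤ 7 → i=3, swap data[3],data[3] (no change) → 7 6 7 6 9 6 6 6 7 9 7
j=4: data[4]=9 > 7 → no swap
j=5: data[5]=6 ≤ 7 → i=4, swap data[4],data[5] → 7 6 7 6 6 9 6 6 7 9 7
j=6: data[6]=6 ≤ 7 → i=5, swap data[5],data[6] → 7 6 7 6 6 6 9 6 7 9 7
j=7: data[7]=6 ≤ 7 → i=6, swap data[6],data[7] → 7 6 7 6 6 6 6 9 7 9 7
j=8: data[8]=7 ≤ 7 → i=7, swap data[7],data[8] → 7 6 7 6 6 6 6 7 9 9 7
j=9: data[9]=9 > 7 → no swap
(after j=9) data = 7 6 7 6 6 6 6 7 9 9 7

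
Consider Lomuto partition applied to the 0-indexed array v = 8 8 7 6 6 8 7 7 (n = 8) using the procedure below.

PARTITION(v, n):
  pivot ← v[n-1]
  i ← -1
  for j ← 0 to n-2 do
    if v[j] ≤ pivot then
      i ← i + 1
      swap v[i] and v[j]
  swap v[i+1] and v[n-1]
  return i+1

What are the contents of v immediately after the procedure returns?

7 6 6 7 7 8 8 8

pivot=7, i=-1
j=0: 8>7, skip
j=1: 8>7, skip
j=2: 7≤7, i=0, swap(0,2) ⇒ 7 8 8 6 6 8 7 7
j=3: 6≤7, i=1, swap(1,3) ⇒ 7 6 8 8 6 8 7 7
j=4: 6≤7, i=2, swap(2,4) ⇒ 7 6 6 8 8 8 7 7
j=5: 8>7, skip
j=6: 7≤7, i=3, swap(3,6) ⇒ 7 6 6 7 8 8 8 7
swap(4,7) ⇒ 7 6 6 7 7 8 8 8; return 4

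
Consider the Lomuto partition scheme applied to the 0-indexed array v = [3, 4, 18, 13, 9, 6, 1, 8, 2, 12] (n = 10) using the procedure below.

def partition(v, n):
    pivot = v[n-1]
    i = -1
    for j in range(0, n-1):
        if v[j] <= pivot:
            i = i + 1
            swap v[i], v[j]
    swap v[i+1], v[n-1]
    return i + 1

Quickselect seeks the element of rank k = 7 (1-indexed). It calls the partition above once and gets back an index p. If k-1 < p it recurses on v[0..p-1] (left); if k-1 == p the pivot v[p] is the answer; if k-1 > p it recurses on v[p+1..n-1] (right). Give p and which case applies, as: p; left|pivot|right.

7; left

pivot=12, i=-1
j=0: 3≤12, i=0, swap(0,0) ⇒ [3, 4, 18, 13, 9, 6, 1, 8, 2, 12]
j=1: 4≤12, i=1, swap(1,1) ⇒ [3, 4, 18, 13, 9, 6, 1, 8, 2, 12]
j=2: 18>12, skip
j=3: 13>12, skip
j=4: 9≤12, i=2, swap(2,4) ⇒ [3, 4, 9, 13, 18, 6, 1, 8, 2, 12]
j=5: 6≤12, i=3, swap(3,5) ⇒ [3, 4, 9, 6, 18, 13, 1, 8, 2, 12]
j=6: 1≤12, i=4, swap(4,6) ⇒ [3, 4, 9, 6, 1, 13, 18, 8, 2, 12]
j=7: 8≤12, i=5, swap(5,7) ⇒ [3, 4, 9, 6, 1, 8, 18, 13, 2, 12]
j=8: 2≤12, i=6, swap(6,8) ⇒ [3, 4, 9, 6, 1, 8, 2, 13, 18, 12]
swap(7,9) ⇒ [3, 4, 9, 6, 1, 8, 2, 12, 18, 13]; return 7
p = 7; k-1 = 6 < 7 ⇒ left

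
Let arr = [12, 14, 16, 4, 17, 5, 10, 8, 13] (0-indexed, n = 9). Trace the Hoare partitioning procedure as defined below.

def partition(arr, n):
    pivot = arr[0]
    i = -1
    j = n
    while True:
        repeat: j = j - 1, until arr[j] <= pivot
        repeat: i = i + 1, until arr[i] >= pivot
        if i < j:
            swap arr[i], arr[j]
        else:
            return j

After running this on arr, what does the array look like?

pivot = arr[0] = 12; i = -1, j = 9
j→7 (arr[7]=8≤12), i→0 (arr[0]=12≥12); i<j, swap → [8, 14, 16, 4, 17, 5, 10, 12, 13]
j→6 (arr[6]=10≤12), i→1 (arr[1]=14≥12); i<j, swap → [8, 10, 16, 4, 17, 5, 14, 12, 13]
j→5 (arr[5]=5≤12), i→2 (arr[2]=16≥12); i<j, swap → [8, 10, 5, 4, 17, 16, 14, 12, 13]
j→3, i→4; i≥j, return j=3. arr = [8, 10, 5, 4, 17, 16, 14, 12, 13]

[8, 10, 5, 4, 17, 16, 14, 12, 13]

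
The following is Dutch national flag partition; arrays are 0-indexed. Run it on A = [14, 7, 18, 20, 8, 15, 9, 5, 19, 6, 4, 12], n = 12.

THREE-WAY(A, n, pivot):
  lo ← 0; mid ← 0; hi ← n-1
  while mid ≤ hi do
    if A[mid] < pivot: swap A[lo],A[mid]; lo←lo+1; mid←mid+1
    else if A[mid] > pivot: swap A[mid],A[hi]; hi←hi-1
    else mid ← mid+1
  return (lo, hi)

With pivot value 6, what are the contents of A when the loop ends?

pivot = 6; lo=0, mid=0, hi=11
A[mid]=14>6: swap A[0],A[11]; hi=10 → [12, 7, 18, 20, 8, 15, 9, 5, 19, 6, 4, 14]
A[mid]=12>6: swap A[0],A[10]; hi=9 → [4, 7, 18, 20, 8, 15, 9, 5, 19, 6, 12, 14]
A[mid]=4<6: swap A[0],A[0]; lo=1,mid=1 → [4, 7, 18, 20, 8, 15, 9, 5, 19, 6, 12, 14]
A[mid]=7>6: swap A[1],A[9]; hi=8 → [4, 6, 18, 20, 8, 15, 9, 5, 19, 7, 12, 14]
A[mid]=6=6: mid=2
A[mid]=18>6: swap A[2],A[8]; hi=7 → [4, 6, 19, 20, 8, 15, 9, 5, 18, 7, 12, 14]
A[mid]=19>6: swap A[2],A[7]; hi=6 → [4, 6, 5, 20, 8, 15, 9, 19, 18, 7, 12, 14]
A[mid]=5<6: swap A[1],A[2]; lo=2,mid=3 → [4, 5, 6, 20, 8, 15, 9, 19, 18, 7, 12, 14]
A[mid]=20>6: swap A[3],A[6]; hi=5 → [4, 5, 6, 9, 8, 15, 20, 19, 18, 7, 12, 14]
A[mid]=9>6: swap A[3],A[5]; hi=4 → [4, 5, 6, 15, 8, 9, 20, 19, 18, 7, 12, 14]
A[mid]=15>6: swap A[3],A[4]; hi=3 → [4, 5, 6, 8, 15, 9, 20, 19, 18, 7, 12, 14]
A[mid]=8>6: swap A[3],A[3]; hi=2 → [4, 5, 6, 8, 15, 9, 20, 19, 18, 7, 12, 14]
end: lo=2, hi=2; A = [4, 5, 6, 8, 15, 9, 20, 19, 18, 7, 12, 14]

[4, 5, 6, 8, 15, 9, 20, 19, 18, 7, 12, 14]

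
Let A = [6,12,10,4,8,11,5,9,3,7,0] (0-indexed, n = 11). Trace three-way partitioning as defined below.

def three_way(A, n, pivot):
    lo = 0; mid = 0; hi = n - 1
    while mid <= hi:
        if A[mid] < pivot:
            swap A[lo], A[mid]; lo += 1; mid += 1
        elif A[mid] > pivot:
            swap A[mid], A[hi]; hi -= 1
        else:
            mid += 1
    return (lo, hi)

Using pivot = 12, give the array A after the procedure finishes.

pivot = 12; lo=0, mid=0, hi=10
A[mid]=6<12: swap A[0],A[0]; lo=1,mid=1 → [6,12,10,4,8,11,5,9,3,7,0]
A[mid]=12=12: mid=2
A[mid]=10<12: swap A[1],A[2]; lo=2,mid=3 → [6,10,12,4,8,11,5,9,3,7,0]
A[mid]=4<12: swap A[2],A[3]; lo=3,mid=4 → [6,10,4,12,8,11,5,9,3,7,0]
A[mid]=8<12: swap A[3],A[4]; lo=4,mid=5 → [6,10,4,8,12,11,5,9,3,7,0]
A[mid]=11<12: swap A[4],A[5]; lo=5,mid=6 → [6,10,4,8,11,12,5,9,3,7,0]
A[mid]=5<12: swap A[5],A[6]; lo=6,mid=7 → [6,10,4,8,11,5,12,9,3,7,0]
A[mid]=9<12: swap A[6],A[7]; lo=7,mid=8 → [6,10,4,8,11,5,9,12,3,7,0]
A[mid]=3<12: swap A[7],A[8]; lo=8,mid=9 → [6,10,4,8,11,5,9,3,12,7,0]
A[mid]=7<12: swap A[8],A[9]; lo=9,mid=10 → [6,10,4,8,11,5,9,3,7,12,0]
A[mid]=0<12: swap A[9],A[10]; lo=10,mid=11 → [6,10,4,8,11,5,9,3,7,0,12]
end: lo=10, hi=10; A = [6,10,4,8,11,5,9,3,7,0,12]

[6,10,4,8,11,5,9,3,7,0,12]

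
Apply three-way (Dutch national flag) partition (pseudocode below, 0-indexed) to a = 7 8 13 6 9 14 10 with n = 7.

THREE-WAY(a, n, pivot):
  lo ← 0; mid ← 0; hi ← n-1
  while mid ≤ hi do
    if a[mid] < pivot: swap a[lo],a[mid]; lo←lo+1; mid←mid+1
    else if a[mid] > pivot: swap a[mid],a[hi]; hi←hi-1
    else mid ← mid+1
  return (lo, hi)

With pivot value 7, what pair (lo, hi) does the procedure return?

pivot = 7; lo=0, mid=0, hi=6
a[mid]=7=7: mid=1
a[mid]=8>7: swap a[1],a[6]; hi=5 → 7 10 13 6 9 14 8
a[mid]=10>7: swap a[1],a[5]; hi=4 → 7 14 13 6 9 10 8
a[mid]=14>7: swap a[1],a[4]; hi=3 → 7 9 13 6 14 10 8
a[mid]=9>7: swap a[1],a[3]; hi=2 → 7 6 13 9 14 10 8
a[mid]=6<7: swap a[0],a[1]; lo=1,mid=2 → 6 7 13 9 14 10 8
a[mid]=13>7: swap a[2],a[2]; hi=1 → 6 7 13 9 14 10 8
end: lo=1, hi=1; a = 6 7 13 9 14 10 8

(1, 1)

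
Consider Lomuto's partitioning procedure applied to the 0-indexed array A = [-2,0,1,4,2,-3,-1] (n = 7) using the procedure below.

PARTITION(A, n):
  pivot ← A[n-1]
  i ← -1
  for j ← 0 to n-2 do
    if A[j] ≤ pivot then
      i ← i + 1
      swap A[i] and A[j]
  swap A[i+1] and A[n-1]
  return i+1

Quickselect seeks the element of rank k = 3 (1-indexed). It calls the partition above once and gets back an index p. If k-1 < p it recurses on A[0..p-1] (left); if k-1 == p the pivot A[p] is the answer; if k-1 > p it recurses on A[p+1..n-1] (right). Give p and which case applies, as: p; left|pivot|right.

pivot = A[6] = -1; i = -1
j=0: A[0]=-2 ≤ -1 → i=0, swap A[0],A[0] (no change) → [-2,0,1,4,2,-3,-1]
j=1: A[1]=0 > -1 → no swap
j=2: A[2]=1 > -1 → no swap
j=3: A[3]=4 > -1 → no swap
j=4: A[4]=2 > -1 → no swap
j=5: A[5]=-3 ≤ -1 → i=1, swap A[1],A[5] → [-2,-3,1,4,2,0,-1]
final swap A[2],A[6] → [-2,-3,-1,4,2,0,1]; return 2
p = 2; k-1 = 2 == 2 ⇒ pivot

2; pivot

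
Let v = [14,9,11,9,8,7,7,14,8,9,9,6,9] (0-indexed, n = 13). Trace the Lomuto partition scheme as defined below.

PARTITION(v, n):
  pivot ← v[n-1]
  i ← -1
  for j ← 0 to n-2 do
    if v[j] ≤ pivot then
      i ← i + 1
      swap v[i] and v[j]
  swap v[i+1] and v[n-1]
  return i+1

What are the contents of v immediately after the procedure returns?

pivot=9, i=-1
j=0: 14>9, skip
j=1: 9≤9, i=0, swap(0,1) ⇒ [9,14,11,9,8,7,7,14,8,9,9,6,9]
j=2: 11>9, skip
j=3: 9≤9, i=1, swap(1,3) ⇒ [9,9,11,14,8,7,7,14,8,9,9,6,9]
j=4: 8≤9, i=2, swap(2,4) ⇒ [9,9,8,14,11,7,7,14,8,9,9,6,9]
j=5: 7≤9, i=3, swap(3,5) ⇒ [9,9,8,7,11,14,7,14,8,9,9,6,9]
j=6: 7≤9, i=4, swap(4,6) ⇒ [9,9,8,7,7,14,11,14,8,9,9,6,9]
j=7: 14>9, skip
j=8: 8≤9, i=5, swap(5,8) ⇒ [9,9,8,7,7,8,11,14,14,9,9,6,9]
j=9: 9≤9, i=6, swap(6,9) ⇒ [9,9,8,7,7,8,9,14,14,11,9,6,9]
j=10: 9≤9, i=7, swap(7,10) ⇒ [9,9,8,7,7,8,9,9,14,11,14,6,9]
j=11: 6≤9, i=8, swap(8,11) ⇒ [9,9,8,7,7,8,9,9,6,11,14,14,9]
swap(9,12) ⇒ [9,9,8,7,7,8,9,9,6,9,14,14,11]; return 9

[9,9,8,7,7,8,9,9,6,9,14,14,11]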